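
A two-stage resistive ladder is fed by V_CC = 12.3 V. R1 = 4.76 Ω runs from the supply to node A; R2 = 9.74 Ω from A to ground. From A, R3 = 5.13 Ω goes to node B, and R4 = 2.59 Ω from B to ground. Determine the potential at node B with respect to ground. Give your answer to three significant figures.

V_B ≈ 1.96 V

The second stage (R3 + R4 = 7.720 Ω) loads node A in parallel with R2.
Effective lower resistance at A: R2 ‖ 7.720 = 4.307 Ω.
So V_A = 12.3 × 0.4750 = 5.842 V.
Stage 2 is unloaded, so V_B = V_A · R4/(R3+R4) = 5.842 × 2.59/7.720 = 1.960 V.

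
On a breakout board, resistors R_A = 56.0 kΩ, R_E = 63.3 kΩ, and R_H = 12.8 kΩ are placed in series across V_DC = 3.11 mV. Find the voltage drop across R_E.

V ≈ 1.49 mV

Series total: ΣR = 56.0 + 63.3 + 12.8 = 132.1 kΩ.
V = V_DC · R/ΣR = 3.11 × 0.4792 = 1.490 mV.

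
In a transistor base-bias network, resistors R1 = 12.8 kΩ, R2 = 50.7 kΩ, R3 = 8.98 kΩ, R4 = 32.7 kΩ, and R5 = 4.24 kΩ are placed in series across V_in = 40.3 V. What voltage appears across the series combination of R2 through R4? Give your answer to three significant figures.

V ≈ 34.0 V

Total series resistance ΣR = 12.8 + 50.7 + 8.98 + 32.7 + 4.24 = 109.4 kΩ.
R_{R2..R4} = 50.7 + 8.98 + 32.7 = 92.38 kΩ.
Voltage divider: V = V_in · (92.38 / 109.4) = 40.3 × 0.8443 = 34.02 V.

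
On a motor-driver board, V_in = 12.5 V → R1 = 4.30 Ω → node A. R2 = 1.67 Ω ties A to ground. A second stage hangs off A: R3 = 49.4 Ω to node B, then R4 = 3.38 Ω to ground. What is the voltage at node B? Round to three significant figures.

The second stage (R3 + R4 = 52.78 Ω) loads node A in parallel with R2.
R2 ‖ (R3+R4) = 1.619 Ω.
First divider: V_A = V_in · 1.619/(4.30 + 1.619) = 3.419 V.
V_B = V_A × 0.06404 = 0.2189 V.

V_B ≈ 0.219 V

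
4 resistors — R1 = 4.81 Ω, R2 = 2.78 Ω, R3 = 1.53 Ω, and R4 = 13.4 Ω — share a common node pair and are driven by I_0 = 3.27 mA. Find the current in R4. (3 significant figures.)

I ≈ 0.188 mA

Conductances: ΣG = 1/4.81 + 1/2.78 + 1/1.53 + 1/13.4 = 1.296 (1/Ω).
By the current-divider rule, I = I_0 · G_k/ΣG = 3.27 × 0.05759 = 0.1883 mA.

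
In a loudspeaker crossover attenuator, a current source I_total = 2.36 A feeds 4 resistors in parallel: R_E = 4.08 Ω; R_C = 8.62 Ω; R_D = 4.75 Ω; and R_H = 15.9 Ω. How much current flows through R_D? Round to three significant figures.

Conductances: ΣG = 1/4.08 + 1/8.62 + 1/4.75 + 1/15.9 = 0.6345 (1/Ω).
Current divider: I(R_D) = I_total · G_k/ΣG = 2.36 × (0.2105/0.6345) = 2.36 × 0.3318 = 0.7830 A.

I ≈ 0.783 A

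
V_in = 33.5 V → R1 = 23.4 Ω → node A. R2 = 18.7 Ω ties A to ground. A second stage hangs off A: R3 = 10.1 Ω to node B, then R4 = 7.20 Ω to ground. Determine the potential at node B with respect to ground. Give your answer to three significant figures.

Node A sees R2 in parallel with the series input of stage 2, R3 + R4 = 17.30 Ω.
Effective lower resistance at A: R2 ‖ 17.30 = 8.986 Ω.
First divider: V_A = V_in · 8.986/(23.4 + 8.986) = 9.295 V.
Then the unloaded second divider: V_B = V_A × R4/(R3+R4) = 9.295 × 0.4162 = 3.869 V.

V_B ≈ 3.87 V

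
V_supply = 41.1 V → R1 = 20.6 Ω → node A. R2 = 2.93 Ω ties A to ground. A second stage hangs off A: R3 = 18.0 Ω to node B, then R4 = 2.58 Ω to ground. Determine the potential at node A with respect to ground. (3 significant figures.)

The second stage (R3 + R4 = 20.58 Ω) loads node A in parallel with R2.
Effective lower resistance at A: R2 ‖ 20.58 = 2.565 Ω.
First divider: V_A = V_supply · 2.565/(20.6 + 2.565) = 4.551 V.

V_A ≈ 4.55 V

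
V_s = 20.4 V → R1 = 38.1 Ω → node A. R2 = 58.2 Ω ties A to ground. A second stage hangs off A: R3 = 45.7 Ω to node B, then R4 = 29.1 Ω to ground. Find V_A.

V_A ≈ 9.43 V

Node A sees R2 in parallel with the series input of stage 2, R3 + R4 = 74.80 Ω.
R2 ‖ (R3+R4) = 32.73 Ω.
So V_A = 20.4 × 0.4621 = 9.427 V.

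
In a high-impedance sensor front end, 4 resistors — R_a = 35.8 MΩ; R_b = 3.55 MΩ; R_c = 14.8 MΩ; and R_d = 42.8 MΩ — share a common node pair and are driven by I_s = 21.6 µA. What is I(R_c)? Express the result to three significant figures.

I ≈ 3.64 µA

Total conductance ΣG = 1/35.8 + 1/3.55 + 1/14.8 + 1/42.8 = 0.4006 (units of 1/MΩ).
Current divider: I(R_c) = I_s · G_k/ΣG = 21.6 × (0.06757/0.4006) = 21.6 × 0.1687 = 3.644 µA.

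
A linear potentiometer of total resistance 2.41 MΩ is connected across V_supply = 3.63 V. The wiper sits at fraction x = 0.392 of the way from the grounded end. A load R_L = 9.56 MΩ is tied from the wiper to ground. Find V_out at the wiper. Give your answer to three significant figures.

The pot divides into 1.465 MΩ above the wiper and 0.9447 MΩ below.
(x·R_p) ‖ R_L = 0.8598 MΩ.
Loaded-divider output: V_out = 3.63 × 0.3698 = 1.342 V.
(Unloaded: V_out = x·V_supply = 1.42 V.)

V_out ≈ 1.34 V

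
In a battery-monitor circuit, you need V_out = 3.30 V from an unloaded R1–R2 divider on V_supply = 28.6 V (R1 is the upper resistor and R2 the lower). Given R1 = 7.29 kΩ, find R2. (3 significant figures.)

R2 ≈ 0.951 kΩ

Required fraction k = V_out/V_supply = 0.1154.
So R2 = R1 · V_out/(V_supply − V_out) = 7.29 × 3.30/(28.6 − 3.30) = 7.29 × 0.1304 = 0.9509 kΩ.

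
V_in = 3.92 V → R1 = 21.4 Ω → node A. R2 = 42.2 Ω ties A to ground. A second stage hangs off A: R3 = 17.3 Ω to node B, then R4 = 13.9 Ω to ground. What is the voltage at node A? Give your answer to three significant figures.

V_A ≈ 1.79 V

Looking into the second stage from A: R3 + R4 = 31.20 Ω appears in parallel with R2.
Effective lower resistance at A: R2 ‖ 31.20 = 17.94 Ω.
V_A = 3.92 × 17.94/(21.4 + 17.94) = 1.788 V.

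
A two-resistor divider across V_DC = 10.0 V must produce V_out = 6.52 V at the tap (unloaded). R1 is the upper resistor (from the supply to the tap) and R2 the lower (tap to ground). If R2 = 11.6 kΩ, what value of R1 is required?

V_out/V_DC = R2/(R1+R2) = 0.6520.
So R1 = R2 · (V_DC/V_out − 1) = 11.6 × (10.0/6.52 − 1) = 11.6 × 0.5337 = 6.191 kΩ.

R1 ≈ 6.19 kΩ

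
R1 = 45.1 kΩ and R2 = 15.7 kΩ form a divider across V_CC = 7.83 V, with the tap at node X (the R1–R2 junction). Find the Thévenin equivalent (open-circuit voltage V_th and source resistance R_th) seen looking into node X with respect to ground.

V_th is the unloaded tap voltage: V_CC · R2/(R1+R2) = 7.83 × 0.2582 = 2.022 V.
Looking into X with the source shorted: R_th = R1·R2/(R1+R2) = 45.10 × 15.7/60.80 = 11.65 kΩ.

V_th ≈ 2.02 V, R_th ≈ 11.6 kΩ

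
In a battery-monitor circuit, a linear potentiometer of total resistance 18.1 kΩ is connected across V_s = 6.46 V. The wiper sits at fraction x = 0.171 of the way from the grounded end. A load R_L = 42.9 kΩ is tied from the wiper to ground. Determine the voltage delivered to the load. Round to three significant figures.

V_out ≈ 1.04 V

The pot divides into 15.00 kΩ above the wiper and 3.095 kΩ below.
(x·R_p) ‖ R_L = 2.887 kΩ.
Then V_out = V_s · 2.887/(15.00 + 2.887) = 1.042 V.
(Unloaded: V_out = x·V_s = 1.10 V.)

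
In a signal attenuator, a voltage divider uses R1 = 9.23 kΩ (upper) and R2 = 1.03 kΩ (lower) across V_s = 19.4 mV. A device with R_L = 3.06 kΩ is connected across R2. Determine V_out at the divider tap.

V_out ≈ 1.49 mV

The load sits in parallel with R2, giving an effective lower resistance R2' = R2·R_L/(R2+R_L) = 0.7706 kΩ.
Then V_out = V_s · R2'/(R1 + R2') = 19.4 × 0.7706/10.00 = 1.495 mV.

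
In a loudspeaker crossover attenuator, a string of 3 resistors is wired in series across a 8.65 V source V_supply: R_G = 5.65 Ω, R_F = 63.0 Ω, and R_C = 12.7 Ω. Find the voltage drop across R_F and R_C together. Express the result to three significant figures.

Series total: ΣR = 5.65 + 63.0 + 12.7 = 81.35 Ω.
R_{R_F..R_C} = 63.0 + 12.7 = 75.70 Ω.
By the voltage-divider rule, V = 8.65 × 75.70/81.35 = 8.049 V.

V ≈ 8.05 V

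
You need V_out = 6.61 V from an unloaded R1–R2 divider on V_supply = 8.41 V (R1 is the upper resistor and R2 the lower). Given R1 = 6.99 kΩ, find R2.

R2 ≈ 25.7 kΩ

The divider ratio is R2/(R1+R2) = 6.61/8.41 = 0.7860.
Rearranging, R2 = R1·k/(1−k) = 6.99 × 3.672 = 25.67 kΩ.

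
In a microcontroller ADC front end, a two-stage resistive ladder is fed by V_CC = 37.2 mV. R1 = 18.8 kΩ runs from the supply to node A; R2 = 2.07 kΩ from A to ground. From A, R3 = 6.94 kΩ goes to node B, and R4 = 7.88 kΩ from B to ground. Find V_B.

V_B ≈ 1.74 mV

The second stage (R3 + R4 = 14.82 kΩ) loads node A in parallel with R2.
R2 ‖ (R3+R4) = 1.816 kΩ.
First divider: V_A = V_CC · 1.816/(18.8 + 1.816) = 3.277 mV.
Stage 2 is unloaded, so V_B = V_A · R4/(R3+R4) = 3.277 × 7.88/14.82 = 1.743 mV.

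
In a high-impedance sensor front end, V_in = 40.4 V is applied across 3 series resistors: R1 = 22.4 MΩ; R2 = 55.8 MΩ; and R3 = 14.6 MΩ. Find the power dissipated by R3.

P ≈ 2.77 µW

Series current I = V_in/ΣR = 40.4/92.80 = 0.4353 µA.
P = I²R = 0.1895 × 14.6 = 2.767 µW.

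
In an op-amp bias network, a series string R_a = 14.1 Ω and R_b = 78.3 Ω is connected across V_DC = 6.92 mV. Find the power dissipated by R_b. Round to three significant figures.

P ≈ 0.439 µW

Series current I = V_DC/ΣR = 6.92/92.40 = 0.07489 mA.
V(R_b) = I·R = 5.864 mV; P = V·I = 5.864 × 0.07489 = 0.4392 µW.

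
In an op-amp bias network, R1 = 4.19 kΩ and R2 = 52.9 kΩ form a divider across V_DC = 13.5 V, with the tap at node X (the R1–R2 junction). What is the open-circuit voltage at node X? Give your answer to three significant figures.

V_th ≈ 12.5 V

With X open, the divider is unloaded: V_th = 13.5 × 52.9/57.09 = 12.51 V.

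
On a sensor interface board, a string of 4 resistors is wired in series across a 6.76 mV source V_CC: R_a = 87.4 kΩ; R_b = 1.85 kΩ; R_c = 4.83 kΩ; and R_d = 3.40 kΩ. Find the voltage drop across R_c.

V ≈ 0.335 mV

ΣR = 87.4 + 1.85 + 4.83 + 3.40 = 97.48 kΩ.
By the voltage-divider rule, V = 6.76 × 4.830/97.48 = 0.3349 mV.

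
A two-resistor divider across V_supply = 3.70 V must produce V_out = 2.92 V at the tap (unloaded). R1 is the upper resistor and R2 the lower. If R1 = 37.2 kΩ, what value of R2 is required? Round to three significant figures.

The divider ratio is R2/(R1+R2) = 2.92/3.70 = 0.7892.
R2 = R1 · 0.7892/(1 − 0.7892) = 139.3 kΩ.

R2 ≈ 139 kΩ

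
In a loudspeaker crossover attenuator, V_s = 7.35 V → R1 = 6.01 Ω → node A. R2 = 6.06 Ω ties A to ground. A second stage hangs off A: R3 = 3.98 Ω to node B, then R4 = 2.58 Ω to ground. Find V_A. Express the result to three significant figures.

Node A sees R2 in parallel with the series input of stage 2, R3 + R4 = 6.560 Ω.
Effective lower resistance at A: R2 ‖ 6.560 = 3.150 Ω.
So V_A = 7.35 × 0.3439 = 2.528 V.

V_A ≈ 2.53 V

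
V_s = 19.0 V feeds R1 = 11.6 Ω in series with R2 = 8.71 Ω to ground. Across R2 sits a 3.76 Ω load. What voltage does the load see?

First combine the lower leg with the load: R2 ‖ R_L = 2.626 Ω.
Now apply the divider: V_out = 19.0 × 0.1846 = 3.508 V.

V_out ≈ 3.51 V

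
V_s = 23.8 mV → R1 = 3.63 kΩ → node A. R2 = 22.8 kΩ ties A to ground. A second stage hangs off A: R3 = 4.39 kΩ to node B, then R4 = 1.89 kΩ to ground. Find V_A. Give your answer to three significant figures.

Looking into the second stage from A: R3 + R4 = 6.280 kΩ appears in parallel with R2.
R2 ‖ (R3+R4) = 4.924 kΩ.
V_A = 23.8 × 4.924/(3.63 + 4.924) = 13.70 mV.

V_A ≈ 13.7 mV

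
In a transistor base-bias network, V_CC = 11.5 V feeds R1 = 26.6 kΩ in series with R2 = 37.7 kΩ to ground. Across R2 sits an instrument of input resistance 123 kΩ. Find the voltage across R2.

R2 ‖ R_L = (37.7 × 123)/(37.7 + 123) = 28.86 kΩ.
Now apply the divider: V_out = 11.5 × 0.5203 = 5.984 V.

V_out ≈ 5.98 V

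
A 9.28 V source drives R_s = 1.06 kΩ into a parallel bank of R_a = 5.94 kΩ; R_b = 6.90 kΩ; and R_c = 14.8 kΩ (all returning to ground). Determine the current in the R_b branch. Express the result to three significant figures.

Parallel bank: R_p = 1/(1/5.94 + 1/6.90 + 1/14.8) = 2.626 kΩ.
Node voltage V_A = V_supply · R_p/(R_s + R_p) = 9.28 × 0.7124 = 6.611 V.
I(R_b) = V_A / R_b = 6.611/6.90 = 0.9581 mA.
(Equivalently: I_total = 2.518 mA, then current-divider fraction G_k/ΣG = 0.3805.)

I ≈ 0.958 mA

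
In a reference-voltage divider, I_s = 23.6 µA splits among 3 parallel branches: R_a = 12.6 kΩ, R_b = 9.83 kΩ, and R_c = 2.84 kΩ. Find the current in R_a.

I ≈ 3.51 µA

ΣG = 1/12.6 + 1/9.83 + 1/2.84 = 0.5332.
By the current-divider rule, I = I_s · G_k/ΣG = 23.6 × 0.1488 = 3.513 µA.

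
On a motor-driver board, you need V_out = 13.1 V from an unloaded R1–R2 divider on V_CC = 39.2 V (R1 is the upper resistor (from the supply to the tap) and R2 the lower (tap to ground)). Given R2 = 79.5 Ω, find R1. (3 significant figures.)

Required fraction k = V_out/V_CC = 0.3342.
Rearranging, R1 = R2·(1−k)/k = 79.5 × 1.992 = 158.4 Ω.

R1 ≈ 158 Ω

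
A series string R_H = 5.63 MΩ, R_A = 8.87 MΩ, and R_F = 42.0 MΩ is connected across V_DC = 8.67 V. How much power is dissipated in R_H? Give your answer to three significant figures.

The common current is I = 8.67/56.50 = 0.1535 µA.
V(R_H) = I·R = 0.8639 V; P = V·I = 0.8639 × 0.1535 = 0.1326 µW.

P ≈ 0.133 µW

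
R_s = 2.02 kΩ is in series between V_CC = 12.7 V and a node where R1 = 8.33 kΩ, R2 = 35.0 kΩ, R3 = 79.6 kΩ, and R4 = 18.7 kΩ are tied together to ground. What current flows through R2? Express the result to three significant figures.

I ≈ 0.253 mA

Parallel bank: R_p = 1/(1/8.33 + 1/35.0 + 1/79.6 + 1/18.7) = 4.659 kΩ.
V_A by voltage divider: V_A = 12.7 × 4.659/(2.02 + 4.659) = 8.859 V.
Branch current I = V_A/R2 = 8.859/35.0 = 0.2531 mA.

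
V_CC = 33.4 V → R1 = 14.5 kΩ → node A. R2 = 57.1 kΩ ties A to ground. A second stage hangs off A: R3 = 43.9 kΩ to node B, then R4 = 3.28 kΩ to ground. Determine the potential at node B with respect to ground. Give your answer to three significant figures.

The second stage (R3 + R4 = 47.18 kΩ) loads node A in parallel with R2.
R2 ‖ (R3+R4) = 25.83 kΩ.
V_A = 33.4 × 25.83/(14.5 + 25.83) = 21.39 V.
Then the unloaded second divider: V_B = V_A × R4/(R3+R4) = 21.39 × 0.06952 = 1.487 V.

V_B ≈ 1.49 V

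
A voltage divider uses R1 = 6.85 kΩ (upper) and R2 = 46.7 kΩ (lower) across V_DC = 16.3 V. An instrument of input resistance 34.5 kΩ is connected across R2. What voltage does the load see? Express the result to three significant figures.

R2 ‖ R_L = (46.7 × 34.5)/(46.7 + 34.5) = 19.84 kΩ.
Voltage divider with the loaded lower leg: V_out = 16.3 × 19.84/(6.85 + 19.84) = 16.3 × 0.7434 = 12.12 V.

V_out ≈ 12.1 V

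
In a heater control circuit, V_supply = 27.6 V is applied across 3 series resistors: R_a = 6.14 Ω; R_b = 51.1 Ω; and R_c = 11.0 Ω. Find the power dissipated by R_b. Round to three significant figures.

ΣR = 68.24 Ω → I = 27.6/68.24 = 0.4045 A.
P = I²R = 0.1636 × 51.1 = 8.359 W.

P ≈ 8.36 W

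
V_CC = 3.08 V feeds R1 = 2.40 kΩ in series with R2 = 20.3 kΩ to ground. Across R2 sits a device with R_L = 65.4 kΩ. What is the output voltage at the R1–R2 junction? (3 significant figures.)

V_out ≈ 2.67 V

The load sits in parallel with R2, giving an effective lower resistance R2' = R2·R_L/(R2+R_L) = 15.49 kΩ.
Now apply the divider: V_out = 3.08 × 0.8659 = 2.667 V.
(Unloaded it would be 2.75 V; the load pulls it down.)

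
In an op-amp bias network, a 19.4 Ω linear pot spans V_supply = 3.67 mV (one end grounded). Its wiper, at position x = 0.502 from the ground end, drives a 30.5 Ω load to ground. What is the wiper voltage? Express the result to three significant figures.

Split the track: R_lower = x·R_p = 9.739 Ω, R_upper = (1−x)·R_p = 9.661 Ω.
Lower segment in parallel with the load: 9.739 ‖ 30.5 = 7.382 Ω.
Loaded-divider output: V_out = 3.67 × 0.4331 = 1.590 mV.

V_out ≈ 1.59 mV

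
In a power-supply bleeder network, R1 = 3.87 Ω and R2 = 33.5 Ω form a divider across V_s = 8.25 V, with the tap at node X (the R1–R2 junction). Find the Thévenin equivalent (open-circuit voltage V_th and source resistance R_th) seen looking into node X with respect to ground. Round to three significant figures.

V_th ≈ 7.40 V, R_th ≈ 3.47 Ω

Open-circuit (no load on X): V_th = V_s · R2/(R1 + R2) = 8.25 × 33.5/(3.870 + 33.5) = 7.396 V.
Looking into X with the source shorted: R_th = R1·R2/(R1+R2) = 3.870 × 33.5/37.37 = 3.469 Ω.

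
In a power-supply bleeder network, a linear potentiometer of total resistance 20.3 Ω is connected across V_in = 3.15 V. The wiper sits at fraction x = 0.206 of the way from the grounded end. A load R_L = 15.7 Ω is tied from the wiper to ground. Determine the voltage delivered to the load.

V_out ≈ 0.536 V

Split the track: R_lower = x·R_p = 4.182 Ω, R_upper = (1−x)·R_p = 16.12 Ω.
R_L loads the lower segment: effective lower R = 3.302 Ω.
Then V_out = V_in · 3.302/(16.12 + 3.302) = 0.5356 V.
(Unloaded: V_out = x·V_in = 0.649 V.)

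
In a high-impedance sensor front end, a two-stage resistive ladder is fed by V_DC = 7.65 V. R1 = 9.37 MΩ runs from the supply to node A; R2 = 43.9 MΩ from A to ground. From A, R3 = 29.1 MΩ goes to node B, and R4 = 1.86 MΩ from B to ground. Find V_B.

The second stage (R3 + R4 = 30.96 MΩ) loads node A in parallel with R2.
R2 ‖ (R3+R4) = 18.16 MΩ.
First divider: V_A = V_DC · 18.16/(9.37 + 18.16) = 5.046 V.
Stage 2 is unloaded, so V_B = V_A · R4/(R3+R4) = 5.046 × 1.86/30.96 = 0.3031 V.

V_B ≈ 0.303 V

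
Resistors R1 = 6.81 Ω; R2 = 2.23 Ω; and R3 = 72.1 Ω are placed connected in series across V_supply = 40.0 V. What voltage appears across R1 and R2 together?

V ≈ 4.46 V

Series total: ΣR = 6.81 + 2.23 + 72.1 = 81.14 Ω.
R_{R1..R2} = 6.81 + 2.23 = 9.040 Ω.
Voltage divider: V = V_supply · (9.040 / 81.14) = 40.0 × 0.1114 = 4.456 V.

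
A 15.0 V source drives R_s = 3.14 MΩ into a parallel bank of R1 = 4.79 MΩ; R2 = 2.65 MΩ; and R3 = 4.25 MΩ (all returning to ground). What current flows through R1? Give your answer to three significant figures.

I ≈ 0.875 µA

Combine the parallel branches: R_p = (1/4.79 + 1/2.65 + 1/4.25)⁻¹ = 1.217 MΩ.
V_A = 15.0 × 1.217/4.357 = 4.191 V.
Branch current I = V_A/R1 = 4.191/4.79 = 0.8749 µA.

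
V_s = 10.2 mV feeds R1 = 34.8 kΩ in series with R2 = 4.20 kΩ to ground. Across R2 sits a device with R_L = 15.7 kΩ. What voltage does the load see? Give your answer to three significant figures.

First combine the lower leg with the load: R2 ‖ R_L = 3.314 kΩ.
Now apply the divider: V_out = 10.2 × 0.08694 = 0.8868 mV.

V_out ≈ 0.887 mV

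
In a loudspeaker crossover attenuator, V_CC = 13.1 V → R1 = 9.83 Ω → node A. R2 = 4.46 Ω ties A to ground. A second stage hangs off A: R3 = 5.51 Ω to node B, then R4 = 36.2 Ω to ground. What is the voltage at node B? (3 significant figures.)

V_B ≈ 3.31 V

The second stage (R3 + R4 = 41.71 Ω) loads node A in parallel with R2.
R2 ‖ (R3+R4) = 4.029 Ω.
So V_A = 13.1 × 0.2907 = 3.808 V.
Stage 2 is unloaded, so V_B = V_A · R4/(R3+R4) = 3.808 × 36.2/41.71 = 3.305 V.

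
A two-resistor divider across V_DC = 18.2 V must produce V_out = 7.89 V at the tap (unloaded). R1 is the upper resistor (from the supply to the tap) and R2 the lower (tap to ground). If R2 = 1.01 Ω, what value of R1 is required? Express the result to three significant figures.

The divider ratio is R2/(R1+R2) = 7.89/18.2 = 0.4335.
So R1 = R2 · (V_DC/V_out − 1) = 1.01 × (18.2/7.89 − 1) = 1.01 × 1.307 = 1.320 Ω.

R1 ≈ 1.32 Ω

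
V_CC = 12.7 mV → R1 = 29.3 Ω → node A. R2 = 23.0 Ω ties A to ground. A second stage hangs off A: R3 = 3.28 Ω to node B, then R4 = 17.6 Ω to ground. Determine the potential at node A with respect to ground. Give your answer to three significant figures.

V_A ≈ 3.45 mV

Node A sees R2 in parallel with the series input of stage 2, R3 + R4 = 20.88 Ω.
Effective lower resistance at A: R2 ‖ 20.88 = 10.94 Ω.
V_A = 12.7 × 10.94/(29.3 + 10.94) = 3.454 mV.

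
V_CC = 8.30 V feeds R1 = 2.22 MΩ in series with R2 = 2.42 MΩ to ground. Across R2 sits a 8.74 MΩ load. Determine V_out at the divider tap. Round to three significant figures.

V_out ≈ 3.82 V

The load sits in parallel with R2, giving an effective lower resistance R2' = R2·R_L/(R2+R_L) = 1.895 MΩ.
Voltage divider with the loaded lower leg: V_out = 8.30 × 1.895/(2.22 + 1.895) = 8.30 × 0.4605 = 3.822 V.
(Unloaded it would be 4.33 V; the load pulls it down.)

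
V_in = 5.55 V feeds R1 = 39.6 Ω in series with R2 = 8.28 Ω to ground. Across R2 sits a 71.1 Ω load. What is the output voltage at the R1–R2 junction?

V_out ≈ 0.875 V

First combine the lower leg with the load: R2 ‖ R_L = 7.416 Ω.
Then V_out = V_in · R2'/(R1 + R2') = 5.55 × 7.416/47.02 = 0.8755 V.
(Unloaded it would be 0.960 V; the load pulls it down.)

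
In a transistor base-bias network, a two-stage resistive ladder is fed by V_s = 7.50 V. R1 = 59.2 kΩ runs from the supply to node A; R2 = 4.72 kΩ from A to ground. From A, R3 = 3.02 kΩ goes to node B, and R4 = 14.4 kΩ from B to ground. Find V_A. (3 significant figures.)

V_A ≈ 0.443 V

The second stage (R3 + R4 = 17.42 kΩ) loads node A in parallel with R2.
Effective lower resistance at A: R2 ‖ 17.42 = 3.714 kΩ.
First divider: V_A = V_s · 3.714/(59.2 + 3.714) = 0.4427 V.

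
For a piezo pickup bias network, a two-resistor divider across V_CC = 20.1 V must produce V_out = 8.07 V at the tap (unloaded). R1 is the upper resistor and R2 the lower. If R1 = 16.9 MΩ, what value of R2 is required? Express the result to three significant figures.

R2 ≈ 11.3 MΩ

Required fraction k = V_out/V_CC = 0.4015.
Rearranging, R2 = R1·k/(1−k) = 16.9 × 0.6708 = 11.34 MΩ.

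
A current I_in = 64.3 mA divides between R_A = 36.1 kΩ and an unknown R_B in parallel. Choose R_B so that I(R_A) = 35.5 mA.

In a two-way split, I_A/I_in = R_B/(R_A + R_B).
With f = 0.5521, R_B = R_A · f/(1−f) = 36.1 × 1.233 = 44.50 kΩ.

R_B ≈ 44.5 kΩ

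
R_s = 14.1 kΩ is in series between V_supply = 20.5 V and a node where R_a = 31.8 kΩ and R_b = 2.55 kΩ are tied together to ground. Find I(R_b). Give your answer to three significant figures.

Equivalent of the parallel group: R_p = 2.361 kΩ.
V_A by voltage divider: V_A = 20.5 × 2.361/(14.1 + 2.361) = 2.940 V.
I(R_b) = V_A / R_b = 2.940/2.55 = 1.153 mA.

I ≈ 1.15 mA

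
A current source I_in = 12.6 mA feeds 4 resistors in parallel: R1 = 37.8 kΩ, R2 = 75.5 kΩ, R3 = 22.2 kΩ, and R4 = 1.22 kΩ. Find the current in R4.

ΣG = 1/37.8 + 1/75.5 + 1/22.2 + 1/1.22 = 0.9044.
R4 takes the fraction G_k/ΣG = 0.8197/0.9044 = 0.9063, so I = 12.6 × 0.9063 = 11.42 mA.

I ≈ 11.4 mA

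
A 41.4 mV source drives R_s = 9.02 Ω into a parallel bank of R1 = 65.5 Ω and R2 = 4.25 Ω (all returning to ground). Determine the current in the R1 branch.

Equivalent of the parallel group: R_p = 3.991 Ω.
V_A by voltage divider: V_A = 41.4 × 3.991/(9.02 + 3.991) = 12.70 mV.
I(R1) = V_A / R1 = 12.70/65.5 = 0.1939 mA.
(Check via current divider: I_total = 3.182 mA; share G_k/ΣG = 0.06093 → same result.)

I ≈ 0.194 mA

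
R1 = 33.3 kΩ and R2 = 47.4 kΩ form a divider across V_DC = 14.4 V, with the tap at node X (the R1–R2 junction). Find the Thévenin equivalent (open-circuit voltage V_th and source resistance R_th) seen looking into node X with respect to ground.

V_th ≈ 8.46 V, R_th ≈ 19.6 kΩ

With X open, the divider is unloaded: V_th = 14.4 × 47.4/80.70 = 8.458 V.
With V_DC suppressed (replaced by a short), R_th = R1 ‖ R2 = (33.30 × 47.4)/(33.30 + 47.4) = 19.56 kΩ.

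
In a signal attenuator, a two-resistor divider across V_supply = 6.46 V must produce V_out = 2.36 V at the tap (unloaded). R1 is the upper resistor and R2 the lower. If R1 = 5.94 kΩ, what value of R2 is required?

Required fraction k = V_out/V_supply = 0.3653.
R2 = R1 · 0.3653/(1 − 0.3653) = 3.419 kΩ.

R2 ≈ 3.42 kΩ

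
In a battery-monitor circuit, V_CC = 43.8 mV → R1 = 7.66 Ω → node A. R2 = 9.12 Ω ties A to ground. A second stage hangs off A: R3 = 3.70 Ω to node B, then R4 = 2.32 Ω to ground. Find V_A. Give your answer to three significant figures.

V_A ≈ 14.1 mV

The second stage (R3 + R4 = 6.020 Ω) loads node A in parallel with R2.
R2 ‖ (R3+R4) = 3.626 Ω.
V_A = 43.8 × 3.626/(7.66 + 3.626) = 14.07 mV.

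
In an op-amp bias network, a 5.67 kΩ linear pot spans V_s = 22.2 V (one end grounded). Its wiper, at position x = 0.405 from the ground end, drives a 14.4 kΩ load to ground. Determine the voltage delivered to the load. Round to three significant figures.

The pot divides into 3.374 kΩ above the wiper and 2.296 kΩ below.
R_L loads the lower segment: effective lower R = 1.981 kΩ.
V_out = 22.2 × 1.981/(3.374 + 1.981) = 8.212 V.

V_out ≈ 8.21 V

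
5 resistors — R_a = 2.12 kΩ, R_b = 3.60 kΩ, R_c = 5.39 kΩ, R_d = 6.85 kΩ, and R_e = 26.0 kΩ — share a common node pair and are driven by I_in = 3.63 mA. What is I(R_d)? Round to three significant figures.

I ≈ 0.473 mA

Total conductance ΣG = 1/2.12 + 1/3.60 + 1/5.39 + 1/6.85 + 1/26.0 = 1.119 (units of 1/kΩ).
R_d takes the fraction G_k/ΣG = 0.1460/1.119 = 0.1304, so I = 3.63 × 0.1304 = 0.4734 mA.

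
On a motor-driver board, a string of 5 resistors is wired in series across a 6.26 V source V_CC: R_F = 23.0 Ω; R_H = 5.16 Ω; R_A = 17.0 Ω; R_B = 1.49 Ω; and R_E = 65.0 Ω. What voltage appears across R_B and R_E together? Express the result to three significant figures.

V ≈ 3.73 V

ΣR = 23.0 + 5.16 + 17.0 + 1.49 + 65.0 = 111.7 Ω.
R_{R_B..R_E} = 1.49 + 65.0 = 66.49 Ω.
By the voltage-divider rule, V = 6.26 × 66.49/111.7 = 3.728 V.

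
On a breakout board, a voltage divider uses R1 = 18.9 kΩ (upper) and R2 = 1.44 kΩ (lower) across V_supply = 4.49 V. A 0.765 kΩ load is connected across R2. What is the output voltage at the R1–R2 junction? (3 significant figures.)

The load sits in parallel with R2, giving an effective lower resistance R2' = R2·R_L/(R2+R_L) = 0.4996 kΩ.
Voltage divider with the loaded lower leg: V_out = 4.49 × 0.4996/(18.9 + 0.4996) = 4.49 × 0.02575 = 0.1156 V.

V_out ≈ 0.116 V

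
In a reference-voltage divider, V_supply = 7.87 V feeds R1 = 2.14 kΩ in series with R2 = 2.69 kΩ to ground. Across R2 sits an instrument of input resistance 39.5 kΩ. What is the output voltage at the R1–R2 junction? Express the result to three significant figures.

The load sits in parallel with R2, giving an effective lower resistance R2' = R2·R_L/(R2+R_L) = 2.518 kΩ.
Voltage divider with the loaded lower leg: V_out = 7.87 × 2.518/(2.14 + 2.518) = 7.87 × 0.5406 = 4.255 V.
(Unloaded it would be 4.38 V; the load pulls it down.)

V_out ≈ 4.25 V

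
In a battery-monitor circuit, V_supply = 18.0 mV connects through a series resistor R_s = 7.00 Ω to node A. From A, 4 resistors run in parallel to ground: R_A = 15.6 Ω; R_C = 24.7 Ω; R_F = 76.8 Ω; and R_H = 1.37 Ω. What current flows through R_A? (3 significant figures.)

Combine the parallel branches: R_p = (1/15.6 + 1/24.7 + 1/76.8 + 1/1.37)⁻¹ = 1.180 Ω.
V_A by voltage divider: V_A = 18.0 × 1.180/(7.00 + 1.180) = 2.596 mV.
Branch current I = V_A/R_A = 2.596/15.6 = 0.1664 mA.
(Equivalently: I_total = 2.201 mA, then current-divider fraction G_k/ΣG = 0.07563.)

I ≈ 0.166 mA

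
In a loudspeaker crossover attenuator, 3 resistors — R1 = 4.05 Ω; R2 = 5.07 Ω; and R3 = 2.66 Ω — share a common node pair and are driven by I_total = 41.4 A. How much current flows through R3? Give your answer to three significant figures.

Total conductance ΣG = 1/4.05 + 1/5.07 + 1/2.66 = 0.8201 (units of 1/Ω).
Current divider: I(R3) = I_total · G_k/ΣG = 41.4 × (0.3759/0.8201) = 41.4 × 0.4584 = 18.98 A.

I ≈ 19.0 A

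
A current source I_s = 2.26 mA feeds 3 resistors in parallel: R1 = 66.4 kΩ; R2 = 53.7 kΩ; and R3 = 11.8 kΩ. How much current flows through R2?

ΣG = 1/66.4 + 1/53.7 + 1/11.8 = 0.1184.
R2 takes the fraction G_k/ΣG = 0.01862/0.1184 = 0.1572, so I = 2.26 × 0.1572 = 0.3554 mA.

I ≈ 0.355 mA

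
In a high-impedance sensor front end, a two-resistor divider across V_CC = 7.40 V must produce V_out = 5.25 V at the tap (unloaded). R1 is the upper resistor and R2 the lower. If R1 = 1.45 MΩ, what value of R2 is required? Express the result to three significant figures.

Required fraction k = V_out/V_CC = 0.7095.
So R2 = R1 · V_out/(V_CC − V_out) = 1.45 × 5.25/(7.40 − 5.25) = 1.45 × 2.442 = 3.541 MΩ.

R2 ≈ 3.54 MΩ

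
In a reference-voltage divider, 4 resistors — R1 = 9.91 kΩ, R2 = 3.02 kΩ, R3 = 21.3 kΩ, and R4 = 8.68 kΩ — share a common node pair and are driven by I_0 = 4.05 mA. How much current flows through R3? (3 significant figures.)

I ≈ 0.320 mA

ΣG = 1/9.91 + 1/3.02 + 1/21.3 + 1/8.68 = 0.5942.
Current divider: I(R3) = I_0 · G_k/ΣG = 4.05 × (0.04695/0.5942) = 4.05 × 0.07901 = 0.3200 mA.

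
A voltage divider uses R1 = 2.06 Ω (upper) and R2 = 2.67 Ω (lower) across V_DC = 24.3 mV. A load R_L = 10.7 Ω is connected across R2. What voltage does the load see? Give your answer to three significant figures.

V_out ≈ 12.4 mV

R2 ‖ R_L = (2.67 × 10.7)/(2.67 + 10.7) = 2.137 Ω.
Then V_out = V_DC · R2'/(R1 + R2') = 24.3 × 2.137/4.197 = 12.37 mV.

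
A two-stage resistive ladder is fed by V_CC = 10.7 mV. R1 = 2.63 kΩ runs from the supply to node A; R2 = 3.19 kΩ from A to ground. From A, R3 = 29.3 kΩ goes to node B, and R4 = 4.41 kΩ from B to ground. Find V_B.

The second stage (R3 + R4 = 33.71 kΩ) loads node A in parallel with R2.
Effective lower resistance at A: R2 ‖ 33.71 = 2.914 kΩ.
So V_A = 10.7 × 0.5256 = 5.624 mV.
Stage 2 is unloaded, so V_B = V_A · R4/(R3+R4) = 5.624 × 4.41/33.71 = 0.7358 mV.

V_B ≈ 0.736 mV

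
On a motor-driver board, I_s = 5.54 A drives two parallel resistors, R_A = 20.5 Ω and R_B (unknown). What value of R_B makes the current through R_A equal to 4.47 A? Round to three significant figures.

R_B ≈ 85.6 Ω

In a two-way split, I_A/I_s = R_B/(R_A + R_B).
With f = 0.8069, R_B = R_A · f/(1−f) = 20.5 × 4.178 = 85.64 Ω.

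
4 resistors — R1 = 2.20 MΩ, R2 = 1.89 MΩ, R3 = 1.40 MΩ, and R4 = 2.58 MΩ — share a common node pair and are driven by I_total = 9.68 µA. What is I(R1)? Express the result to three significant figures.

I ≈ 2.11 µA

ΣG = 1/2.20 + 1/1.89 + 1/1.40 + 1/2.58 = 2.086.
R1 takes the fraction G_k/ΣG = 0.4545/2.086 = 0.2180, so I = 9.68 × 0.2180 = 2.110 µA.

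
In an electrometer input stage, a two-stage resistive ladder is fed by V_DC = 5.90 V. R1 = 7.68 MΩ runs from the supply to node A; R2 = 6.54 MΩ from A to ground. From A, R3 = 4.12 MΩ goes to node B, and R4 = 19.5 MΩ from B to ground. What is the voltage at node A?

Looking into the second stage from A: R3 + R4 = 23.62 MΩ appears in parallel with R2.
Effective lower resistance at A: R2 ‖ 23.62 = 5.122 MΩ.
First divider: V_A = V_DC · 5.122/(7.68 + 5.122) = 2.361 V.

V_A ≈ 2.36 V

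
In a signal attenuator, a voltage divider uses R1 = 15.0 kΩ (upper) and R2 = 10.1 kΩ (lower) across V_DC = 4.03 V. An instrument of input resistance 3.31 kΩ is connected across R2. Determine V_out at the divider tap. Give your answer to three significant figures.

V_out ≈ 0.574 V

First combine the lower leg with the load: R2 ‖ R_L = 2.493 kΩ.
Now apply the divider: V_out = 4.03 × 0.1425 = 0.5743 V.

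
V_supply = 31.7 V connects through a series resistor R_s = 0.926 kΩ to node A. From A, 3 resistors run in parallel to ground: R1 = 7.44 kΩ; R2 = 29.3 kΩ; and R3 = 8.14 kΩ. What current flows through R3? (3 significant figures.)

I ≈ 3.07 mA

Parallel bank: R_p = 1/(1/7.44 + 1/29.3 + 1/8.14) = 3.432 kΩ.
Node voltage V_A = V_supply · R_p/(R_s + R_p) = 31.7 × 0.7875 = 24.96 V.
Branch current I = V_A/R3 = 24.96/8.14 = 3.067 mA.
(Check via current divider: I_total = 7.274 mA; share G_k/ΣG = 0.4216 → same result.)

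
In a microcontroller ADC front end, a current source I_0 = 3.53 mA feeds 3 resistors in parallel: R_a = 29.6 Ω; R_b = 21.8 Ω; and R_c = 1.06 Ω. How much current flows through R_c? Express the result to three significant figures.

Conductances: ΣG = 1/29.6 + 1/21.8 + 1/1.06 = 1.023 (1/Ω).
By the current-divider rule, I = I_0 · G_k/ΣG = 3.53 × 0.9221 = 3.255 mA.

I ≈ 3.26 mA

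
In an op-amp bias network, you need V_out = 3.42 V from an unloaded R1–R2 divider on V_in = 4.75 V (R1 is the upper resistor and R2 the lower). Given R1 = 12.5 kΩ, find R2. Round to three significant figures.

Required fraction k = V_out/V_in = 0.7200.
So R2 = R1 · V_out/(V_in − V_out) = 12.5 × 3.42/(4.75 − 3.42) = 12.5 × 2.571 = 32.14 kΩ.

R2 ≈ 32.1 kΩ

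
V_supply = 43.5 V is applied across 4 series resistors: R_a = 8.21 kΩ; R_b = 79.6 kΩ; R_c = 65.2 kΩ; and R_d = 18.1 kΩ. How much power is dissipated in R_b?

ΣR = 171.1 kΩ → I = 43.5/171.1 = 0.2542 mA.
V(R_b) = I·R = 20.24 V; P = V·I = 20.24 × 0.2542 = 5.144 mW.

P ≈ 5.14 mW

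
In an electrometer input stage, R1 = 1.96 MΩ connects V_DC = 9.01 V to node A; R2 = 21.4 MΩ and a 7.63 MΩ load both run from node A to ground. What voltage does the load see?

V_out ≈ 6.68 V

First combine the lower leg with the load: R2 ‖ R_L = 5.625 MΩ.
Now apply the divider: V_out = 9.01 × 0.7416 = 6.682 V.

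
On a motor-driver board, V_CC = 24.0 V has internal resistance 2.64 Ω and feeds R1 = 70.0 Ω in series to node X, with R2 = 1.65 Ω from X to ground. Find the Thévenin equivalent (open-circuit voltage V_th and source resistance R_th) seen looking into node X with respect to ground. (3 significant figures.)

V_th ≈ 0.533 V, R_th ≈ 1.61 Ω

R1' = 2.64 + 70.0 = 72.64 Ω (source resistance + R1).
With X open, the divider is unloaded: V_th = 24.0 × 1.65/74.29 = 0.5330 V.
Looking into X with the source shorted: R_th = R1'·R2/(R1'+R2) = 72.64 × 1.65/74.29 = 1.613 Ω.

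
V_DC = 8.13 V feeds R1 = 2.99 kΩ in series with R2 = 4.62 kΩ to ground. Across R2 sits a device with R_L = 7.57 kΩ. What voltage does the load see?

First combine the lower leg with the load: R2 ‖ R_L = 2.869 kΩ.
Voltage divider with the loaded lower leg: V_out = 8.13 × 2.869/(2.99 + 2.869) = 8.13 × 0.4897 = 3.981 V.
(Unloaded it would be 4.94 V; the load pulls it down.)

V_out ≈ 3.98 V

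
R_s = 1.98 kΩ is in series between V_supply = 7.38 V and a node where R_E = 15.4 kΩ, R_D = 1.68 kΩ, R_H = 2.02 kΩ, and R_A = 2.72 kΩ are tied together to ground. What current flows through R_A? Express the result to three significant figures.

Combine the parallel branches: R_p = (1/15.4 + 1/1.68 + 1/2.02 + 1/2.72)⁻¹ = 0.6567 kΩ.
V_A by voltage divider: V_A = 7.38 × 0.6567/(1.98 + 0.6567) = 1.838 V.
Branch current I = V_A/R_A = 1.838/2.72 = 0.6757 mA.

I ≈ 0.676 mA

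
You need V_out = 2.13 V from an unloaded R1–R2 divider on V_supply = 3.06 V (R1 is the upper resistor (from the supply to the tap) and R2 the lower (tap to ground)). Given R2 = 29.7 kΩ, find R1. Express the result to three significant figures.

R1 ≈ 13.0 kΩ

Required fraction k = V_out/V_supply = 0.6961.
Rearranging, R1 = R2·(1−k)/k = 29.7 × 0.4366 = 12.97 kΩ.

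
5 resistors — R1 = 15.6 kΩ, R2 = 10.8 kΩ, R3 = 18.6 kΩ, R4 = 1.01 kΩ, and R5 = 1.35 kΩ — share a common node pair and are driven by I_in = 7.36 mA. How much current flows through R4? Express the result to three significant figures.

Conductances: ΣG = 1/15.6 + 1/10.8 + 1/18.6 + 1/1.01 + 1/1.35 = 1.941 (1/kΩ).
By the current-divider rule, I = I_in · G_k/ΣG = 7.36 × 0.5100 = 3.754 mA.

I ≈ 3.75 mA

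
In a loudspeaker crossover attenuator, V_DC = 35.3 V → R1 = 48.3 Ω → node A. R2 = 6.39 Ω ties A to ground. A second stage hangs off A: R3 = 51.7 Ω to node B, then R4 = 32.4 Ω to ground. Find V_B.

Node A sees R2 in parallel with the series input of stage 2, R3 + R4 = 84.10 Ω.
Effective lower resistance at A: R2 ‖ 84.10 = 5.939 Ω.
So V_A = 35.3 × 0.1095 = 3.865 V.
Stage 2 is unloaded, so V_B = V_A · R4/(R3+R4) = 3.865 × 32.4/84.10 = 1.489 V.

V_B ≈ 1.49 V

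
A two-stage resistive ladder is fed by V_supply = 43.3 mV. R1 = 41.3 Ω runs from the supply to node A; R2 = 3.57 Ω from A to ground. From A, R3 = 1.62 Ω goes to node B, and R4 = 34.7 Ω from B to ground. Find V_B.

V_B ≈ 3.02 mV

The second stage (R3 + R4 = 36.32 Ω) loads node A in parallel with R2.
R2 ‖ (R3+R4) = 3.250 Ω.
First divider: V_A = V_supply · 3.250/(41.3 + 3.250) = 3.159 mV.
Then the unloaded second divider: V_B = V_A × R4/(R3+R4) = 3.159 × 0.9554 = 3.018 mV.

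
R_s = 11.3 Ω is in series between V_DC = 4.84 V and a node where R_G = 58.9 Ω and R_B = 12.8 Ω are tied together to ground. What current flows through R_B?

Equivalent of the parallel group: R_p = 10.51 Ω.
Node voltage V_A = V_DC · R_p/(R_s + R_p) = 4.84 × 0.4820 = 2.333 V.
Branch current I = V_A/R_B = 2.333/12.8 = 0.1823 A.

I ≈ 0.182 A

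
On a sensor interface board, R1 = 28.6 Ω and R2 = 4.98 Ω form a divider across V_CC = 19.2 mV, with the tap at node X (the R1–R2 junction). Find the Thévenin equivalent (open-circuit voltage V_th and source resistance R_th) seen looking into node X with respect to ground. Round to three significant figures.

With X open, the divider is unloaded: V_th = 19.2 × 4.98/33.58 = 2.847 mV.
Zeroing V_CC shorts the top of R1 to ground, so R_th = R1 ‖ R2 = 4.241 Ω.

V_th ≈ 2.85 mV, R_th ≈ 4.24 Ω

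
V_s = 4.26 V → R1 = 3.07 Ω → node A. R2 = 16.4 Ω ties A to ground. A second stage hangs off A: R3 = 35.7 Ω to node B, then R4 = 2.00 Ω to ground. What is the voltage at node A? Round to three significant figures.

The second stage (R3 + R4 = 37.70 Ω) loads node A in parallel with R2.
Effective lower resistance at A: R2 ‖ 37.70 = 11.43 Ω.
V_A = 4.26 × 11.43/(3.07 + 11.43) = 3.358 V.

V_A ≈ 3.36 V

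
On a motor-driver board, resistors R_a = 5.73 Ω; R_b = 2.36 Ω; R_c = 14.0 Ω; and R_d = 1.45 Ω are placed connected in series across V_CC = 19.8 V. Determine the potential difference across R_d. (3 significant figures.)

ΣR = 5.73 + 2.36 + 14.0 + 1.45 = 23.54 Ω.
By the voltage-divider rule, V = 19.8 × 1.450/23.54 = 1.220 V.

V ≈ 1.22 V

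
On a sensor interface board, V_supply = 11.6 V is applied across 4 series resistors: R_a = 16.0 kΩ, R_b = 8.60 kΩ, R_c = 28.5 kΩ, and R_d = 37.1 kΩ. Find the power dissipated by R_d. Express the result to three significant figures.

P ≈ 0.614 mW

The common current is I = 11.6/90.20 = 0.1286 mA.
P(R_d) = I²·R_d = (0.1286)² × 37.1 = 0.6136 mW.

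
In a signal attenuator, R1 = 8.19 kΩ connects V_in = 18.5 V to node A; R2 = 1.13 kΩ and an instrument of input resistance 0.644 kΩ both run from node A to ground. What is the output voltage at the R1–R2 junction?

V_out ≈ 0.882 V

First combine the lower leg with the load: R2 ‖ R_L = 0.4102 kΩ.
Then V_out = V_in · R2'/(R1 + R2') = 18.5 × 0.4102/8.600 = 0.8824 V.
(Unloaded it would be 2.24 V; the load pulls it down.)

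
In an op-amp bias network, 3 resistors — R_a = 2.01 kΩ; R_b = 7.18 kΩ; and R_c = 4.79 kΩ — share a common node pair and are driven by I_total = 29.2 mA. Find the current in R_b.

Conductances: ΣG = 1/2.01 + 1/7.18 + 1/4.79 = 0.8456 (1/kΩ).
R_b takes the fraction G_k/ΣG = 0.1393/0.8456 = 0.1647, so I = 29.2 × 0.1647 = 4.810 mA.

I ≈ 4.81 mA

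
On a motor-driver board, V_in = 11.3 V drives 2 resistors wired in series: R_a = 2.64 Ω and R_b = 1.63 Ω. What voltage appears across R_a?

Total series resistance ΣR = 2.64 + 1.63 = 4.270 Ω.
V = V_in · R/ΣR = 11.3 × 0.6183 = 6.986 V.

V ≈ 6.99 V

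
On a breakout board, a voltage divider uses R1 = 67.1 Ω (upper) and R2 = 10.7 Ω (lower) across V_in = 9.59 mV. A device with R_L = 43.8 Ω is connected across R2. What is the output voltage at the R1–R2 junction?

V_out ≈ 1.09 mV

The load sits in parallel with R2, giving an effective lower resistance R2' = R2·R_L/(R2+R_L) = 8.599 Ω.
Then V_out = V_in · R2'/(R1 + R2') = 9.59 × 8.599/75.70 = 1.089 mV.
(Unloaded it would be 1.32 mV; the load pulls it down.)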